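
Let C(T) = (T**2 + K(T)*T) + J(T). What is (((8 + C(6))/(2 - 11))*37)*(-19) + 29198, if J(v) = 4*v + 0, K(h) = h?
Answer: 335894/9 ≈ 37322.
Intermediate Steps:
J(v) = 4*v
C(T) = 2*T**2 + 4*T (C(T) = (T**2 + T*T) + 4*T = (T**2 + T**2) + 4*T = 2*T**2 + 4*T)
(((8 + C(6))/(2 - 11))*37)*(-19) + 29198 = (((8 + 2*6*(2 + 6))/(2 - 11))*37)*(-19) + 29198 = (((8 + 2*6*8)/(-9))*37)*(-19) + 29198 = (((8 + 96)*(-1/9))*37)*(-19) + 29198 = ((104*(-1/9))*37)*(-19) + 29198 = -104/9*37*(-19) + 29198 = -3848/9*(-19) + 29198 = 73112/9 + 29198 = 335894/9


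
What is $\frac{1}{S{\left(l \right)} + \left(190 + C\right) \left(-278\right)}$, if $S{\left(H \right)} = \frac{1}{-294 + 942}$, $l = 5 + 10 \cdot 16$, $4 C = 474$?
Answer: $- \frac{648}{55574423} \approx -1.166 \cdot 10^{-5}$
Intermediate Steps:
$C = \frac{237}{2}$ ($C = \frac{1}{4} \cdot 474 = \frac{237}{2} \approx 118.5$)
$l = 165$ ($l = 5 + 160 = 165$)
$S{\left(H \right)} = \frac{1}{648}$
$\frac{1}{S{\left(l \right)} + \left(190 + C\right) \left(-278\right)} = \frac{1}{\frac{1}{648} + \left(190 + \frac{237}{2}\right) \left(-278\right)} = \frac{1}{\frac{1}{648} + \frac{617}{2} \left(-278\right)} = \frac{1}{\frac{1}{648} - 85763} = \frac{1}{- \frac{55574423}{648}} = - \frac{648}{55574423}$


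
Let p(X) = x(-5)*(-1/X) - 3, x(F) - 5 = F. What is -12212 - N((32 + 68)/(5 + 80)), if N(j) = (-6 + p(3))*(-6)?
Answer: -12266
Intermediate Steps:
x(F) = 5 + F
p(X) = -3 (p(X) = (5 - 5)*(-1/X) - 3 = 0*(-1/X) - 3 = 0 - 3 = -3)
N(j) = 54 (N(j) = (-6 - 3)*(-6) = -9*(-6) = 54)
-12212 - N((32 + 68)/(5 + 80)) = -12212 - 1*54 = -12212 - 54 = -12266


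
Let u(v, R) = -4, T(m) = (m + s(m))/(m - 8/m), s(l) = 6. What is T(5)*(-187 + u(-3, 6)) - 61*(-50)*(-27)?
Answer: -1410455/17 ≈ -82968.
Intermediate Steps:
T(m) = (6 + m)/(m - 8/m) (T(m) = (m + 6)/(m - 8/m) = (6 + m)/(m - 8/m))
T(5)*(-187 + u(-3, 6)) - 61*(-50)*(-27) = (5*(6 + 5)/(-8 + 5²))*(-187 - 4) - 61*(-50)*(-27) = (5*11/(-8 + 25))*(-191) - (-3050)*(-27) = (5*11/17)*(-191) - 1*82350 = (5*(1/17)*11)*(-191) - 82350 = (55/17)*(-191) - 82350 = -10505/17 - 82350 = -1410455/17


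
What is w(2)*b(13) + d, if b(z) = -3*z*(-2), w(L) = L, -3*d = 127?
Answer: 341/3 ≈ 113.67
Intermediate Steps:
d = -127/3 (d = -⅓*127 = -127/3 ≈ -42.333)
b(z) = 6*z
w(2)*b(13) + d = 2*(6*13) - 127/3 = 2*78 - 127/3 = 156 - 127/3 = 341/3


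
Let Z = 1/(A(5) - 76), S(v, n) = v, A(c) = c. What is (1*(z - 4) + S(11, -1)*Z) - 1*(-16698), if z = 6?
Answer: 1185689/71 ≈ 16700.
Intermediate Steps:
Z = -1/71 (Z = 1/(5 - 76) = 1/(-71) = -1/71 ≈ -0.014085)
(1*(z - 4) + S(11, -1)*Z) - 1*(-16698) = (1*(6 - 4) + 11*(-1/71)) - 1*(-16698) = (1*2 - 11/71) + 16698 = (2 - 11/71) + 16698 = 131/71 + 16698 = 1185689/71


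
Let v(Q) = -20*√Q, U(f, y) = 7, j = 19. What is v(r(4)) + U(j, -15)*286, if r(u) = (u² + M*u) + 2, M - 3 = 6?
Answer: 2002 - 60*√6 ≈ 1855.0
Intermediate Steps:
M = 9 (M = 3 + 6 = 9)
r(u) = 2 + u² + 9*u (r(u) = (u² + 9*u) + 2 = 2 + u² + 9*u)
v(r(4)) + U(j, -15)*286 = -20*√(2 + 4² + 9*4) + 7*286 = -20*√(2 + 16 + 36) + 2002 = -60*√6 + 2002 = 2002 - 60*√6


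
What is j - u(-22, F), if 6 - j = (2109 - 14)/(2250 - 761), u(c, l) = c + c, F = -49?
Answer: 72355/1489 ≈ 48.593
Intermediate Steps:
u(c, l) = 2*c
j = 6839/1489 (j = 6 - (2109 - 14)/(2250 - 761) = 6 - 2095/1489 = 6839/1489 ≈ 4.5930)
j - u(-22, F) = 6839/1489 - 2*(-22) = 6839/1489 - 1*(-44) = 6839/1489 + 44 = 72355/1489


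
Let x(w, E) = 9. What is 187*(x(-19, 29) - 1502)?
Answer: -279191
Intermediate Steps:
187*(x(-19, 29) - 1502) = 187*(9 - 1502) = 187*(-1493) = -279191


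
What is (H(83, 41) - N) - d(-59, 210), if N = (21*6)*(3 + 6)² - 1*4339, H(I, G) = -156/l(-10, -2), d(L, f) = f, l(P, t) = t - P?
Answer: -12193/2 ≈ -6096.5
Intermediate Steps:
H(I, G) = -39/2 (H(I, G) = -156/(-2 - 1*(-10)) = -156/(-2 + 10) = -156/8 = -156*⅛ = -39/2)
N = 5867 (N = 126*9² - 4339 = 126*81 - 4339 = 10206 - 4339 = 5867)
(H(83, 41) - N) - d(-59, 210) = (-39/2 - 1*5867) - 1*210 = (-39/2 - 5867) - 210 = -11773/2 - 210 = -12193/2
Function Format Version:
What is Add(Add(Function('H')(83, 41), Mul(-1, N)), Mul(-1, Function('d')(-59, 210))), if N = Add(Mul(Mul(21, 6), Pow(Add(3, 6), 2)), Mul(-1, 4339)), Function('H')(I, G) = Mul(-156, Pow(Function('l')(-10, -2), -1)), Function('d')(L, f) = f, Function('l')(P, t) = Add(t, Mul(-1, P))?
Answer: Rational(-12193, 2) ≈ -6096.5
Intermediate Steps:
Function('H')(I, G) = Rational(-39, 2) (Function('H')(I, G) = Mul(-156, Pow(Add(-2, Mul(-1, -10)), -1)) = Mul(-156, Pow(Add(-2, 10), -1)) = Mul(-156, Pow(8, -1)) = Mul(-156, Rational(1, 8)) = Rational(-39, 2))
N = 5867 (N = Add(Mul(126, Pow(9, 2)), -4339) = Add(Mul(126, 81), -4339) = Add(10206, -4339) = 5867)
Add(Add(Function('H')(83, 41), Mul(-1, N)), Mul(-1, Function('d')(-59, 210))) = Add(Add(Rational(-39, 2), Mul(-1, 5867)), Mul(-1, 210)) = Add(Add(Rational(-39, 2), -5867), -210) = Add(Rational(-11773, 2), -210) = Rational(-12193, 2)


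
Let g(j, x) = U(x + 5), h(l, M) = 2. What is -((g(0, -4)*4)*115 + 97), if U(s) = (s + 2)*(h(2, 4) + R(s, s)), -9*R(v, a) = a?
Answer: -8111/3 ≈ -2703.7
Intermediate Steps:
R(v, a) = -a/9
U(s) = (2 + s)*(2 - s/9) (U(s) = (s + 2)*(2 - s/9) = (2 + s)*(2 - s/9))
g(j, x) = 116/9 - (5 + x)²/9 + 16*x/9 (g(j, x) = 4 - (x + 5)²/9 + 16*(x + 5)/9 = 4 - (5 + x)²/9 + 16*(5 + x)/9 = 4 - (5 + x)²/9 + (80/9 + 16*x/9) = 116/9 - (5 + x)²/9 + 16*x/9)
-((g(0, -4)*4)*115 + 97) = -(((91/9 - ⅑*(-4)² + (⅔)*(-4))*4)*115 + 97) = -(((91/9 - ⅑*16 - 8/3)*4)*115 + 97) = -(((91/9 - 16/9 - 8/3)*4)*115 + 97) = -(((17/3)*4)*115 + 97) = -((68/3)*115 + 97) = -(7820/3 + 97) = -1*8111/3 = -8111/3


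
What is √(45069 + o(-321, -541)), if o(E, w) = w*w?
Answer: 5*√13510 ≈ 581.16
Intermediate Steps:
o(E, w) = w²
√(45069 + o(-321, -541)) = √(45069 + (-541)²) = √(45069 + 292681) = √337750 = 5*√13510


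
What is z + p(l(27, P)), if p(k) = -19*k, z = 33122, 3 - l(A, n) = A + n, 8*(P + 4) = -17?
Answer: 267693/8 ≈ 33462.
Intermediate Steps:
P = -49/8 (P = -4 + (⅛)*(-17) = -4 - 17/8 = -49/8 ≈ -6.1250)
l(A, n) = 3 - A - n (l(A, n) = 3 - (A + n) = 3 + (-A - n) = 3 - A - n)
z + p(l(27, P)) = 33122 - 19*(3 - 1*27 - 1*(-49/8)) = 33122 - 19*(3 - 27 + 49/8) = 33122 - 19*(-143/8) = 33122 + 2717/8 = 267693/8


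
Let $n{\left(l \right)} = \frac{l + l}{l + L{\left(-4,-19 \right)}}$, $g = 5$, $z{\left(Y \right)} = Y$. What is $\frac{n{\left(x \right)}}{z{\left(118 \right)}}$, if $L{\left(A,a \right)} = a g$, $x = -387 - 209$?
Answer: $\frac{596}{40769} \approx 0.014619$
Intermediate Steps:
$x = -596$ ($x = -387 - 209 = -596$)
$L{\left(A,a \right)} = 5 a$ ($L{\left(A,a \right)} = a 5 = 5 a$)
$n{\left(l \right)} = \frac{2 l}{-95 + l}$ ($n{\left(l \right)} = \frac{l + l}{l + 5 \left(-19\right)} = \frac{2 l}{l - 95} = \frac{2 l}{-95 + l}$)
$\frac{n{\left(x \right)}}{z{\left(118 \right)}} = \frac{2 \left(-596\right) \frac{1}{-95 - 596}}{118} = 2 \left(-596\right) \frac{1}{-691} \cdot \frac{1}{118} = 2 \left(-596\right) \left(- \frac{1}{691}\right) \frac{1}{118} = \frac{1192}{691} \cdot \frac{1}{118} = \frac{596}{40769}$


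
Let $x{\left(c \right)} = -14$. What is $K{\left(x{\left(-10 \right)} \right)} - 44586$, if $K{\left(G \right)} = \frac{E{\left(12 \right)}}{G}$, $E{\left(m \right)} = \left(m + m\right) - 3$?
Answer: $- \frac{89175}{2} \approx -44588.0$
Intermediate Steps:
$E{\left(m \right)} = -3 + 2 m$ ($E{\left(m \right)} = 2 m - 3 = -3 + 2 m$)
$K{\left(G \right)} = \frac{21}{G}$ ($K{\left(G \right)} = \frac{-3 + 2 \cdot 12}{G} = \frac{-3 + 24}{G} = \frac{21}{G}$)
$K{\left(x{\left(-10 \right)} \right)} - 44586 = \frac{21}{-14} - 44586 = 21 \left(- \frac{1}{14}\right) - 44586 = - \frac{3}{2} - 44586 = - \frac{89175}{2}$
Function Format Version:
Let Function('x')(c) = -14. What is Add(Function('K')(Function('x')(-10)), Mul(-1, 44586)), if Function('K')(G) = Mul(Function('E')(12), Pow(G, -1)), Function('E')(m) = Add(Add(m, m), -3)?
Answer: Rational(-89175, 2) ≈ -44588.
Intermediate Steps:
Function('E')(m) = Add(-3, Mul(2, m)) (Function('E')(m) = Add(Mul(2, m), -3) = Add(-3, Mul(2, m)))
Function('K')(G) = Mul(21, Pow(G, -1)) (Function('K')(G) = Mul(Add(-3, Mul(2, 12)), Pow(G, -1)) = Mul(Add(-3, 24), Pow(G, -1)) = Mul(21, Pow(G, -1)))
Add(Function('K')(Function('x')(-10)), Mul(-1, 44586)) = Add(Mul(21, Pow(-14, -1)), Mul(-1, 44586)) = Add(Mul(21, Rational(-1, 14)), -44586) = Add(Rational(-3, 2), -44586) = Rational(-89175, 2)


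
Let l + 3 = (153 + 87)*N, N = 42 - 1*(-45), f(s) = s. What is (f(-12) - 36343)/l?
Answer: -36355/20877 ≈ -1.7414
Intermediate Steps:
N = 87 (N = 42 + 45 = 87)
l = 20877 (l = -3 + (153 + 87)*87 = -3 + 240*87 = -3 + 20880 = 20877)
(f(-12) - 36343)/l = (-12 - 36343)/20877 = -36355*1/20877 = -36355/20877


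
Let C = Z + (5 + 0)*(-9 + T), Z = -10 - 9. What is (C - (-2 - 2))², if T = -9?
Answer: 11025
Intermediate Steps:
Z = -19
C = -109 (C = -19 + (5 + 0)*(-9 - 9) = -19 + 5*(-18) = -19 - 90 = -109)
(C - (-2 - 2))² = (-109 - (-2 - 2))² = (-109 - 1*(-4))² = (-109 + 4)² = (-105)² = 11025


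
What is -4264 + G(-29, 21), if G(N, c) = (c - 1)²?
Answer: -3864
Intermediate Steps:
G(N, c) = (-1 + c)²
-4264 + G(-29, 21) = -4264 + (-1 + 21)² = -4264 + 20² = -4264 + 400 = -3864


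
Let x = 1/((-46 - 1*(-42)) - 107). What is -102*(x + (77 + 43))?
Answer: -452846/37 ≈ -12239.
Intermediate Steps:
x = -1/111 (x = 1/((-46 + 42) - 107) = 1/(-4 - 107) = 1/(-111) = -1/111 ≈ -0.0090090)
-102*(x + (77 + 43)) = -102*(-1/111 + (77 + 43)) = -102*(-1/111 + 120) = -102*13319/111 = -452846/37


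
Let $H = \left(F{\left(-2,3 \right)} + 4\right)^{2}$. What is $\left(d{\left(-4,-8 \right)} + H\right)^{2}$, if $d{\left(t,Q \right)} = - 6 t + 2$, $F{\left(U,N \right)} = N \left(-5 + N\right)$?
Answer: $900$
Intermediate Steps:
$d{\left(t,Q \right)} = 2 - 6 t$
$H = 4$ ($H = \left(3 \left(-5 + 3\right) + 4\right)^{2} = \left(3 \left(-2\right) + 4\right)^{2} = \left(-6 + 4\right)^{2} = \left(-2\right)^{2} = 4$)
$\left(d{\left(-4,-8 \right)} + H\right)^{2} = \left(\left(2 - -24\right) + 4\right)^{2} = \left(\left(2 + 24\right) + 4\right)^{2} = \left(26 + 4\right)^{2} = 30^{2} = 900$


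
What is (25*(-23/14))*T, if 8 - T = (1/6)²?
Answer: -23575/72 ≈ -327.43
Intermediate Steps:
T = 287/36 (T = 8 - (1/6)² = 8 - (⅙)² = 8 - 1*1/36 = 8 - 1/36 = 287/36 ≈ 7.9722)
(25*(-23/14))*T = (25*(-23/14))*(287/36) = -575/14*287/36 = -23575/72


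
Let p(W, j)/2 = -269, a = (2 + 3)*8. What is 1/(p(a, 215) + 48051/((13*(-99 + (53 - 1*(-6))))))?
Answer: -520/327811 ≈ -0.0015863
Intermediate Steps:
a = 40 (a = 5*8 = 40)
p(W, j) = -538 (p(W, j) = 2*(-269) = -538)
1/(p(a, 215) + 48051/((13*(-99 + (53 - 1*(-6)))))) = 1/(-538 + 48051/((13*(-99 + (53 - 1*(-6)))))) = 1/(-538 + 48051/((13*(-99 + (53 + 6))))) = 1/(-538 + 48051/((13*(-99 + 59)))) = 1/(-538 + 48051/((13*(-40)))) = 1/(-538 + 48051/(-520)) = 1/(-538 + 48051*(-1/520)) = 1/(-538 - 48051/520) = 1/(-327811/520) = -520/327811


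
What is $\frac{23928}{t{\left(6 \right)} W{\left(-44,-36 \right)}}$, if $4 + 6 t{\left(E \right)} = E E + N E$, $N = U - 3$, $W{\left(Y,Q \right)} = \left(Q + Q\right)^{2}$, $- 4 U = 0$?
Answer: $\frac{997}{504} \approx 1.9782$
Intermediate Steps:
$U = 0$ ($U = \left(- \frac{1}{4}\right) 0 = 0$)
$W{\left(Y,Q \right)} = 4 Q^{2}$ ($W{\left(Y,Q \right)} = \left(2 Q\right)^{2} = 4 Q^{2}$)
$N = -3$ ($N = 0 - 3 = -3$)
$t{\left(E \right)} = - \frac{2}{3} - \frac{E}{2} + \frac{E^{2}}{6}$ ($t{\left(E \right)} = - \frac{2}{3} + \frac{E E - 3 E}{6} = - \frac{2}{3} + \frac{E^{2} - 3 E}{6} = - \frac{2}{3} + \left(- \frac{E}{2} + \frac{E^{2}}{6}\right) = - \frac{2}{3} - \frac{E}{2} + \frac{E^{2}}{6}$)
$\frac{23928}{t{\left(6 \right)} W{\left(-44,-36 \right)}} = \frac{23928}{\left(- \frac{2}{3} - 3 + \frac{6^{2}}{6}\right) 4 \left(-36\right)^{2}} = \frac{23928}{\left(- \frac{2}{3} - 3 + \frac{1}{6} \cdot 36\right) 4 \cdot 1296} = \frac{23928}{\left(- \frac{2}{3} - 3 + 6\right) 5184} = \frac{23928}{\frac{7}{3} \cdot 5184} = \frac{23928}{12096} = 23928 \cdot \frac{1}{12096} = \frac{997}{504}$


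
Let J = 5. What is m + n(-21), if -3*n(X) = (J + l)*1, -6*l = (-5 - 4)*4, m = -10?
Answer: -41/3 ≈ -13.667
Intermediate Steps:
l = 6 (l = -(-5 - 4)*4/6 = -(-3)*4/2 = -⅙*(-36) = 6)
n(X) = -11/3 (n(X) = -(5 + 6)/3 = -11/3)
m + n(-21) = -10 - 11/3 = -41/3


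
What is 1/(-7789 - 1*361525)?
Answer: -1/369314 ≈ -2.7077e-6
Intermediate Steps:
1/(-7789 - 1*361525) = 1/(-7789 - 361525) = 1/(-369314) = -1/369314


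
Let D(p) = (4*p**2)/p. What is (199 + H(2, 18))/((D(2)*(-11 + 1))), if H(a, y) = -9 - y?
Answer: -43/20 ≈ -2.1500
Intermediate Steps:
D(p) = 4*p
(199 + H(2, 18))/((D(2)*(-11 + 1))) = (199 + (-9 - 1*18))/(((4*2)*(-11 + 1))) = (199 + (-9 - 18))/((8*(-10))) = (199 - 27)/(-80) = 172*(-1/80) = -43/20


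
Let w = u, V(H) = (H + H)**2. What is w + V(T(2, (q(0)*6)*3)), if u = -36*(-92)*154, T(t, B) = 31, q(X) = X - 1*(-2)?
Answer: 513892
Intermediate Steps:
q(X) = 2 + X (q(X) = X + 2 = 2 + X)
V(H) = 4*H**2 (V(H) = (2*H)**2 = 4*H**2)
u = 510048 (u = 3312*154 = 510048)
w = 510048
w + V(T(2, (q(0)*6)*3)) = 510048 + 4*31**2 = 510048 + 4*961 = 510048 + 3844 = 513892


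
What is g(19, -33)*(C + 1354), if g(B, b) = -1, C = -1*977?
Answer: -377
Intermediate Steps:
C = -977
g(19, -33)*(C + 1354) = -(-977 + 1354) = -1*377 = -377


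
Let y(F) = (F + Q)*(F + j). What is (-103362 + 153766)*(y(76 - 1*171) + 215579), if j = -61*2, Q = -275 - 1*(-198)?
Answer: 12747322812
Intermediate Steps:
Q = -77 (Q = -275 + 198 = -77)
j = -122
y(F) = (-122 + F)*(-77 + F) (y(F) = (F - 77)*(F - 122) = (-77 + F)*(-122 + F) = (-122 + F)*(-77 + F))
(-103362 + 153766)*(y(76 - 1*171) + 215579) = (-103362 + 153766)*((9394 + (76 - 1*171)**2 - 199*(76 - 1*171)) + 215579) = 50404*((9394 + (76 - 171)**2 - 199*(76 - 171)) + 215579) = 50404*((9394 + (-95)**2 - 199*(-95)) + 215579) = 50404*((9394 + 9025 + 18905) + 215579) = 50404*(37324 + 215579) = 50404*252903 = 12747322812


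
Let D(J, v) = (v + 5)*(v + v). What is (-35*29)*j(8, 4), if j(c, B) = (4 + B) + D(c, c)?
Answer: -219240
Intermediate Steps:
D(J, v) = 2*v*(5 + v) (D(J, v) = (5 + v)*(2*v) = 2*v*(5 + v))
j(c, B) = 4 + B + 2*c*(5 + c) (j(c, B) = (4 + B) + 2*c*(5 + c) = 4 + B + 2*c*(5 + c))
(-35*29)*j(8, 4) = (-35*29)*(4 + 4 + 2*8*(5 + 8)) = -1015*(4 + 4 + 2*8*13) = -1015*(4 + 4 + 208) = -1015*216 = -219240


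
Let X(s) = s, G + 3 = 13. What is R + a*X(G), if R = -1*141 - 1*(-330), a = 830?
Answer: 8489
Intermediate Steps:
G = 10 (G = -3 + 13 = 10)
R = 189 (R = -141 + 330 = 189)
R + a*X(G) = 189 + 830*10 = 189 + 8300 = 8489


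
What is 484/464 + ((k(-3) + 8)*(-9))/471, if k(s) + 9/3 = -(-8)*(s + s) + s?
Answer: 35005/18212 ≈ 1.9221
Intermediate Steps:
k(s) = -3 + 17*s (k(s) = -3 + (-(-8)*(s + s) + s) = -3 + (-(-8)*2*s + s) = -3 + (-(-16)*s + s) = -3 + (16*s + s) = -3 + 17*s)
484/464 + ((k(-3) + 8)*(-9))/471 = 484/464 + (((-3 + 17*(-3)) + 8)*(-9))/471 = 484*(1/464) + (((-3 - 51) + 8)*(-9))*(1/471) = 121/116 + ((-54 + 8)*(-9))*(1/471) = 121/116 - 46*(-9)*(1/471) = 121/116 + 414*(1/471) = 121/116 + 138/157 = 35005/18212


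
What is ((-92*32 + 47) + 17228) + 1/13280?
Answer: 190315681/13280 ≈ 14331.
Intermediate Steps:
((-92*32 + 47) + 17228) + 1/13280 = ((-2944 + 47) + 17228) + 1/13280 = (-2897 + 17228) + 1/13280 = 14331 + 1/13280 = 190315681/13280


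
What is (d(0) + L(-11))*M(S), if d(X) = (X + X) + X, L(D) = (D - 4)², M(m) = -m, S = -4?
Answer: 900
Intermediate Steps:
L(D) = (-4 + D)²
d(X) = 3*X (d(X) = 2*X + X = 3*X)
(d(0) + L(-11))*M(S) = (3*0 + (-4 - 11)²)*(-1*(-4)) = (0 + (-15)²)*4 = (0 + 225)*4 = 225*4 = 900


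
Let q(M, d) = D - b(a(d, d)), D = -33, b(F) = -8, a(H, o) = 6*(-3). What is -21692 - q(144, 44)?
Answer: -21667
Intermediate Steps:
a(H, o) = -18
q(M, d) = -25 (q(M, d) = -33 - 1*(-8) = -33 + 8 = -25)
-21692 - q(144, 44) = -21692 - 1*(-25) = -21692 + 25 = -21667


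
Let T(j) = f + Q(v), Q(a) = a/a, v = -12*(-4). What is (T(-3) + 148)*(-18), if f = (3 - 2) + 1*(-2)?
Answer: -2664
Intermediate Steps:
v = 48 (v = -2*(-24) = 48)
Q(a) = 1
f = -1 (f = 1 - 2 = -1)
T(j) = 0 (T(j) = -1 + 1 = 0)
(T(-3) + 148)*(-18) = (0 + 148)*(-18) = 148*(-18) = -2664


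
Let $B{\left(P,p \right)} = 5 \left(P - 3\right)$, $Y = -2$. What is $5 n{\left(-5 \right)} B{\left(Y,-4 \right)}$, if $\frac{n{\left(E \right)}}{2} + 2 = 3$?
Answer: $-250$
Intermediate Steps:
$n{\left(E \right)} = 2$ ($n{\left(E \right)} = -4 + 2 \cdot 3 = -4 + 6 = 2$)
$B{\left(P,p \right)} = -15 + 5 P$ ($B{\left(P,p \right)} = 5 \left(-3 + P\right) = -15 + 5 P$)
$5 n{\left(-5 \right)} B{\left(Y,-4 \right)} = 5 \cdot 2 \left(-15 + 5 \left(-2\right)\right) = 10 \left(-15 - 10\right) = 10 \left(-25\right) = -250$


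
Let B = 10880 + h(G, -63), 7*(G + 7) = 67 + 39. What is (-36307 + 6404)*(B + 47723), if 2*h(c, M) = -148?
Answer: -1750192687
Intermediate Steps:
G = 57/7 (G = -7 + (67 + 39)/7 = -7 + (⅐)*106 = -7 + 106/7 = 57/7 ≈ 8.1429)
h(c, M) = -74 (h(c, M) = (½)*(-148) = -74)
B = 10806 (B = 10880 - 74 = 10806)
(-36307 + 6404)*(B + 47723) = (-36307 + 6404)*(10806 + 47723) = -29903*58529 = -1750192687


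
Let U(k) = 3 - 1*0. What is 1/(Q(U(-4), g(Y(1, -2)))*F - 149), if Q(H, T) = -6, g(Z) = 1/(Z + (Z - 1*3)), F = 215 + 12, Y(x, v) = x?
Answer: -1/1511 ≈ -0.00066181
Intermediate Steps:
F = 227
g(Z) = 1/(-3 + 2*Z) (g(Z) = 1/(Z + (Z - 3)) = 1/(Z + (-3 + Z)) = 1/(-3 + 2*Z))
U(k) = 3 (U(k) = 3 + 0 = 3)
1/(Q(U(-4), g(Y(1, -2)))*F - 149) = 1/(-6*227 - 149) = 1/(-1362 - 149) = 1/(-1511) = -1/1511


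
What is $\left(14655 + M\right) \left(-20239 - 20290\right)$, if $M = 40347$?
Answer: $-2229176058$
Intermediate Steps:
$\left(14655 + M\right) \left(-20239 - 20290\right) = \left(14655 + 40347\right) \left(-20239 - 20290\right) = 55002 \left(-40529\right) = -2229176058$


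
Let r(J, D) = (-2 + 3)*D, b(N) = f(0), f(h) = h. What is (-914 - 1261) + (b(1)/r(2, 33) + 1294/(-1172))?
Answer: -1275197/586 ≈ -2176.1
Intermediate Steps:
b(N) = 0
r(J, D) = D (r(J, D) = 1*D = D)
(-914 - 1261) + (b(1)/r(2, 33) + 1294/(-1172)) = (-914 - 1261) + (0/33 + 1294/(-1172)) = -2175 + (0*(1/33) + 1294*(-1/1172)) = -2175 + (0 - 647/586) = -2175 - 647/586 = -1275197/586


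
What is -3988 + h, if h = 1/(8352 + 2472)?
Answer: -43166111/10824 ≈ -3988.0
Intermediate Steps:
h = 1/10824 ≈ 9.2387e-5
-3988 + h = -3988 + 1/10824 = -43166111/10824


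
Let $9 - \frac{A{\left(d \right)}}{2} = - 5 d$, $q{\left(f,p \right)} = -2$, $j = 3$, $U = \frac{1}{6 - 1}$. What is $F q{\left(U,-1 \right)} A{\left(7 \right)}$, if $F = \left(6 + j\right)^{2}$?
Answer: $-14256$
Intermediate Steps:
$U = \frac{1}{5} \approx 0.2$
$A{\left(d \right)} = 18 + 10 d$ ($A{\left(d \right)} = 18 - 2 \left(- 5 d\right) = 18 + 10 d$)
$F = 81$ ($F = \left(6 + 3\right)^{2} = 9^{2} = 81$)
$F q{\left(U,-1 \right)} A{\left(7 \right)} = 81 \left(-2\right) \left(18 + 10 \cdot 7\right) = - 162 \left(18 + 70\right) = \left(-162\right) 88 = -14256$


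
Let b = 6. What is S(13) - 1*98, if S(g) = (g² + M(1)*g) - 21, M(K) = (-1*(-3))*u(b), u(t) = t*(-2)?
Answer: -418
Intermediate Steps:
u(t) = -2*t
M(K) = -36 (M(K) = (-1*(-3))*(-2*6) = 3*(-12) = -36)
S(g) = -21 + g² - 36*g (S(g) = (g² - 36*g) - 21 = -21 + g² - 36*g)
S(13) - 1*98 = (-21 + 13² - 36*13) - 1*98 = (-21 + 169 - 468) - 98 = -320 - 98 = -418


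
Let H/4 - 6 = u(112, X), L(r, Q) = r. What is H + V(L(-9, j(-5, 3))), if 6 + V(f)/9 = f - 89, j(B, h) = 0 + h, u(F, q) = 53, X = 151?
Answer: -700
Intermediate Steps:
j(B, h) = h
H = 236 (H = 24 + 4*53 = 24 + 212 = 236)
V(f) = -855 + 9*f (V(f) = -54 + 9*(f - 89) = -54 + 9*(-89 + f) = -54 + (-801 + 9*f) = -855 + 9*f)
H + V(L(-9, j(-5, 3))) = 236 + (-855 + 9*(-9)) = 236 + (-855 - 81) = 236 - 936 = -700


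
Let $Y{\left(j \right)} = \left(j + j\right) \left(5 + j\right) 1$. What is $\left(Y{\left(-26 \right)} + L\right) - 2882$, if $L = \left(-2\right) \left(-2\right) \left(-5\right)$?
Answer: $-1810$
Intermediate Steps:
$Y{\left(j \right)} = 2 j \left(5 + j\right)$ ($Y{\left(j \right)} = 2 j \left(5 + j\right) 1 = 2 j \left(5 + j\right)$)
$L = -20$ ($L = 4 \left(-5\right) = -20$)
$\left(Y{\left(-26 \right)} + L\right) - 2882 = \left(2 \left(-26\right) \left(5 - 26\right) - 20\right) - 2882 = \left(2 \left(-26\right) \left(-21\right) - 20\right) - 2882 = \left(1092 - 20\right) - 2882 = 1072 - 2882 = -1810$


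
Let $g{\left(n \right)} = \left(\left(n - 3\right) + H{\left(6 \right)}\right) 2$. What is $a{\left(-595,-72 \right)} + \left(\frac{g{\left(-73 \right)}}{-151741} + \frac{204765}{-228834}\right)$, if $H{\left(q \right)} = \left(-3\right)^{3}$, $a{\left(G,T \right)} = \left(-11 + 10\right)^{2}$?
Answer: $\frac{1233131311}{11574499998} \approx 0.10654$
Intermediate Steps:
$a{\left(G,T \right)} = 1$ ($a{\left(G,T \right)} = \left(-1\right)^{2} = 1$)
$H{\left(q \right)} = -27$
$g{\left(n \right)} = -60 + 2 n$ ($g{\left(n \right)} = \left(\left(n - 3\right) - 27\right) 2 = \left(\left(-3 + n\right) - 27\right) 2 = \left(-30 + n\right) 2 = -60 + 2 n$)
$a{\left(-595,-72 \right)} + \left(\frac{g{\left(-73 \right)}}{-151741} + \frac{204765}{-228834}\right) = 1 + \left(\frac{-60 + 2 \left(-73\right)}{-151741} + \frac{204765}{-228834}\right) = 1 + \left(\left(-60 - 146\right) \left(- \frac{1}{151741}\right) + 204765 \left(- \frac{1}{228834}\right)\right) = 1 - \frac{10341368687}{11574499998} = \frac{1233131311}{11574499998}$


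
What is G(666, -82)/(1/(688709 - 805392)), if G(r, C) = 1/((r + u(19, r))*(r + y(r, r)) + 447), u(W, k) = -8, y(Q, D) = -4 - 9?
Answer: -116683/430121 ≈ -0.27128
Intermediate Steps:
y(Q, D) = -13
G(r, C) = 1/(447 + (-13 + r)*(-8 + r)) (G(r, C) = 1/((r - 8)*(r - 13) + 447) = 1/((-8 + r)*(-13 + r) + 447) = 1/((-13 + r)*(-8 + r) + 447) = 1/(447 + (-13 + r)*(-8 + r)))
G(666, -82)/(1/(688709 - 805392)) = 1/((551 + 666² - 21*666)*(1/(688709 - 805392))) = 1/((551 + 443556 - 13986)*(1/(-116683))) = 1/(430121*(-1/116683)) = (1/430121)*(-116683) = -116683/430121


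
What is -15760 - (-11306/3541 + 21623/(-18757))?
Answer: -1046467509435/66418537 ≈ -15756.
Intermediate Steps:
-15760 - (-11306/3541 + 21623/(-18757)) = -15760 - (-11306*1/3541 + 21623*(-1/18757)) = -15760 - (-11306/3541 - 21623/18757) = -15760 - 1*(-288633685/66418537) = -15760 + 288633685/66418537 = -1046467509435/66418537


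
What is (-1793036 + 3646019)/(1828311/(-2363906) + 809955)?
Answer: 1460092543866/638218551973 ≈ 2.2878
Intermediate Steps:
(-1793036 + 3646019)/(1828311/(-2363906) + 809955) = 1852983/(1828311*(-1/2363906) + 809955) = 1852983/(-1828311/2363906 + 809955) = 1852983/(1914655655919/2363906) = 1852983*(2363906/1914655655919) = 1460092543866/638218551973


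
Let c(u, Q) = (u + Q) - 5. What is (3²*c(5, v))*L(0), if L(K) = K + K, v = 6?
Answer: 0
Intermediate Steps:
L(K) = 2*K
c(u, Q) = -5 + Q + u (c(u, Q) = (Q + u) - 5 = -5 + Q + u)
(3²*c(5, v))*L(0) = (3²*(-5 + 6 + 5))*(2*0) = (9*6)*0 = 54*0 = 0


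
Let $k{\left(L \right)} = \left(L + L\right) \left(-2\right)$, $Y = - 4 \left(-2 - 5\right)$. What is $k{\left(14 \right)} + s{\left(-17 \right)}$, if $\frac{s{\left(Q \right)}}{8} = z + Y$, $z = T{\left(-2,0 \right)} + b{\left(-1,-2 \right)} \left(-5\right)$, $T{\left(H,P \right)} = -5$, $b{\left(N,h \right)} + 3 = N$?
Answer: $288$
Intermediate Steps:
$b{\left(N,h \right)} = -3 + N$
$Y = 28$ ($Y = \left(-4\right) \left(-7\right) = 28$)
$k{\left(L \right)} = - 4 L$ ($k{\left(L \right)} = 2 L \left(-2\right) = - 4 L$)
$z = 15$ ($z = -5 + \left(-3 - 1\right) \left(-5\right) = -5 - -20 = -5 + 20 = 15$)
$s{\left(Q \right)} = 344$ ($s{\left(Q \right)} = 8 \left(15 + 28\right) = 8 \cdot 43 = 344$)
$k{\left(14 \right)} + s{\left(-17 \right)} = \left(-4\right) 14 + 344 = -56 + 344 = 288$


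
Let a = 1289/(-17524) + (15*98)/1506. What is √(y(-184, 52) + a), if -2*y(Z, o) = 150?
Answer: I*√358391140619629/2199262 ≈ 8.608*I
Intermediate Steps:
a = 3969841/4398524 (a = 1289*(-1/17524) + 1470*(1/1506) = -1289/17524 + 245/251 = 3969841/4398524 ≈ 0.90254)
y(Z, o) = -75 (y(Z, o) = -½*150 = -75)
√(y(-184, 52) + a) = √(-75 + 3969841/4398524) = √(-325919459/4398524) = I*√358391140619629/2199262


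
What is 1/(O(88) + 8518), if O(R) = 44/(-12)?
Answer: 3/25543 ≈ 0.00011745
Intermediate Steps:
O(R) = -11/3 (O(R) = 44*(-1/12) = -11/3)
1/(O(88) + 8518) = 1/(-11/3 + 8518) = 1/(25543/3) = 3/25543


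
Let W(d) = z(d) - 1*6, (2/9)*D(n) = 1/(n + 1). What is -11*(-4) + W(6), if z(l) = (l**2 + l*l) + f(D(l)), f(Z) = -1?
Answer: 109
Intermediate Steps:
D(n) = 9/(2*(1 + n)) (D(n) = 9/(2*(n + 1)) = 9/(2*(1 + n)))
z(l) = -1 + 2*l**2 (z(l) = (l**2 + l*l) - 1 = (l**2 + l**2) - 1 = 2*l**2 - 1 = -1 + 2*l**2)
W(d) = -7 + 2*d**2 (W(d) = (-1 + 2*d**2) - 1*6 = (-1 + 2*d**2) - 6 = -7 + 2*d**2)
-11*(-4) + W(6) = -11*(-4) + (-7 + 2*6**2) = 44 + (-7 + 2*36) = 44 + (-7 + 72) = 44 + 65 = 109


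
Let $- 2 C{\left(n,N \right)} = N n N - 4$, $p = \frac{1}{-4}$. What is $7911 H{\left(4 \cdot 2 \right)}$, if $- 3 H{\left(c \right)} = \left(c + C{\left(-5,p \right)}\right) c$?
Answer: $- \frac{857025}{4} \approx -2.1426 \cdot 10^{5}$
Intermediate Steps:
$p = - \frac{1}{4} \approx -0.25$
$C{\left(n,N \right)} = 2 - \frac{n N^{2}}{2}$ ($C{\left(n,N \right)} = - \frac{N n N - 4}{2} = - \frac{n N^{2} - 4}{2} = - \frac{-4 + n N^{2}}{2} = 2 - \frac{n N^{2}}{2}$)
$H{\left(c \right)} = - \frac{c \left(\frac{69}{32} + c\right)}{3}$ ($H{\left(c \right)} = - \frac{\left(c + \left(2 - - \frac{5 \left(- \frac{1}{4}\right)^{2}}{2}\right)\right) c}{3} = - \frac{\left(c + \left(2 - \left(- \frac{5}{2}\right) \frac{1}{16}\right)\right) c}{3} = - \frac{\left(c + \left(2 + \frac{5}{32}\right)\right) c}{3} = - \frac{\left(c + \frac{69}{32}\right) c}{3} = - \frac{\left(\frac{69}{32} + c\right) c}{3} = - \frac{c \left(\frac{69}{32} + c\right)}{3}$)
$7911 H{\left(4 \cdot 2 \right)} = 7911 \left(- \frac{4 \cdot 2 \left(69 + 32 \cdot 4 \cdot 2\right)}{96}\right) = 7911 \left(\left(- \frac{1}{96}\right) 8 \left(69 + 32 \cdot 8\right)\right) = 7911 \left(\left(- \frac{1}{96}\right) 8 \left(69 + 256\right)\right) = 7911 \left(\left(- \frac{1}{96}\right) 8 \cdot 325\right) = 7911 \left(- \frac{325}{12}\right) = - \frac{857025}{4}$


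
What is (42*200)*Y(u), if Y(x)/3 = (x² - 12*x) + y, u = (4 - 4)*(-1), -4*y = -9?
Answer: 56700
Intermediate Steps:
y = 9/4 (y = -¼*(-9) = 9/4 ≈ 2.2500)
u = 0 (u = 0*(-1) = 0)
Y(x) = 27/4 - 36*x + 3*x² (Y(x) = 3*((x² - 12*x) + 9/4) = 3*(9/4 + x² - 12*x) = 27/4 - 36*x + 3*x²)
(42*200)*Y(u) = (42*200)*(27/4 - 36*0 + 3*0²) = 8400*(27/4 + 0 + 3*0) = 8400*(27/4 + 0 + 0) = 8400*(27/4) = 56700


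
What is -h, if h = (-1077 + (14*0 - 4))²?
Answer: -1168561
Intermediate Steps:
h = 1168561 (h = (-1077 + (0 - 4))² = (-1077 - 4)² = (-1081)² = 1168561)
-h = -1*1168561 = -1168561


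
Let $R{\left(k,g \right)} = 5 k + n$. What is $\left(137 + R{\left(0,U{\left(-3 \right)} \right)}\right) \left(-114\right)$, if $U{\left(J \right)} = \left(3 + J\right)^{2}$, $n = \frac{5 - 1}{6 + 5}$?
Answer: $- \frac{172254}{11} \approx -15659.0$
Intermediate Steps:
$n = \frac{4}{11} \approx 0.36364$
$R{\left(k,g \right)} = \frac{4}{11} + 5 k$ ($R{\left(k,g \right)} = 5 k + \frac{4}{11} = \frac{4}{11} + 5 k$)
$\left(137 + R{\left(0,U{\left(-3 \right)} \right)}\right) \left(-114\right) = \left(137 + \left(\frac{4}{11} + 5 \cdot 0\right)\right) \left(-114\right) = \left(137 + \left(\frac{4}{11} + 0\right)\right) \left(-114\right) = \left(137 + \frac{4}{11}\right) \left(-114\right) = \frac{1511}{11} \left(-114\right) = - \frac{172254}{11}$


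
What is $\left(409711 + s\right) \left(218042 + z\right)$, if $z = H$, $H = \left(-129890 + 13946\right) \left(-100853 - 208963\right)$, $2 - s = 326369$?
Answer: $2993843525093024$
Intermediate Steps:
$s = -326367$ ($s = 2 - 326369 = -326367$)
$H = 35921306304$ ($H = \left(-115944\right) \left(-309816\right) = 35921306304$)
$z = 35921306304$
$\left(409711 + s\right) \left(218042 + z\right) = \left(409711 - 326367\right) \left(218042 + 35921306304\right) = 83344 \cdot 35921524346 = 2993843525093024$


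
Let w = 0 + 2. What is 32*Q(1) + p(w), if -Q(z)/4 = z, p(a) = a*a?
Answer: -124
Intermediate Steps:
w = 2
p(a) = a**2
Q(z) = -4*z
32*Q(1) + p(w) = 32*(-4*1) + 2**2 = 32*(-4) + 4 = -128 + 4 = -124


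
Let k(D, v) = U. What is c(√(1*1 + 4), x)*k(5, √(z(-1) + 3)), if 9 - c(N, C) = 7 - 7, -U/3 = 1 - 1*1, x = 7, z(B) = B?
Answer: 0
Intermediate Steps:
U = 0 (U = -3*(1 - 1*1) = -3*(1 - 1) = -3*0 = 0)
c(N, C) = 9 (c(N, C) = 9 - (7 - 7) = 9 - 1*0 = 9 + 0 = 9)
k(D, v) = 0
c(√(1*1 + 4), x)*k(5, √(z(-1) + 3)) = 9*0 = 0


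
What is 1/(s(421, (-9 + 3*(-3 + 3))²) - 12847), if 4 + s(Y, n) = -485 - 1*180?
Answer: -1/13516 ≈ -7.3986e-5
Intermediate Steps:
s(Y, n) = -669 (s(Y, n) = -4 + (-485 - 1*180) = -4 + (-485 - 180) = -4 - 665 = -669)
1/(s(421, (-9 + 3*(-3 + 3))²) - 12847) = 1/(-669 - 12847) = 1/(-13516) = -1/13516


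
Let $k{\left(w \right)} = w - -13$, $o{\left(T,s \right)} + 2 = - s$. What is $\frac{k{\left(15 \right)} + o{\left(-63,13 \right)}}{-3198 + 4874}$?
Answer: $\frac{13}{1676} \approx 0.0077566$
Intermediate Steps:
$o{\left(T,s \right)} = -2 - s$
$k{\left(w \right)} = 13 + w$ ($k{\left(w \right)} = w + 13 = 13 + w$)
$\frac{k{\left(15 \right)} + o{\left(-63,13 \right)}}{-3198 + 4874} = \frac{\left(13 + 15\right) - 15}{-3198 + 4874} = \frac{28 - 15}{1676} = \left(28 - 15\right) \frac{1}{1676} = 13 \cdot \frac{1}{1676} = \frac{13}{1676}$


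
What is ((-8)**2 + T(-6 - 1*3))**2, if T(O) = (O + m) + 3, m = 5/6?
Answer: 124609/36 ≈ 3461.4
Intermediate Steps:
m = 5/6 (m = 5*(1/6) = 5/6 ≈ 0.83333)
T(O) = 23/6 + O (T(O) = (O + 5/6) + 3 = (5/6 + O) + 3 = 23/6 + O)
((-8)**2 + T(-6 - 1*3))**2 = ((-8)**2 + (23/6 + (-6 - 1*3)))**2 = (64 + (23/6 + (-6 - 3)))**2 = (64 + (23/6 - 9))**2 = (64 - 31/6)**2 = (353/6)**2 = 124609/36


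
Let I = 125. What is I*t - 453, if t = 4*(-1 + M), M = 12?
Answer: 5047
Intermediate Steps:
t = 44 (t = 4*(-1 + 12) = 4*11 = 44)
I*t - 453 = 125*44 - 453 = 5500 - 453 = 5047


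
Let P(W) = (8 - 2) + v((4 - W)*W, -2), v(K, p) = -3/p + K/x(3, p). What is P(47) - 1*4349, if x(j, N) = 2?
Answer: -5352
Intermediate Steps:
v(K, p) = K/2 - 3/p (v(K, p) = -3/p + K/2 = K/2 - 3/p)
P(W) = 15/2 + W*(4 - W)/2 (P(W) = (8 - 2) + (((4 - W)*W)/2 - 3/(-2)) = 6 + ((W*(4 - W))/2 - 3*(-1/2)) = 6 + (W*(4 - W)/2 + 3/2) = 6 + (3/2 + W*(4 - W)/2) = 15/2 + W*(4 - W)/2)
P(47) - 1*4349 = (15/2 - 1/2*47*(-4 + 47)) - 1*4349 = (15/2 - 1/2*47*43) - 4349 = (15/2 - 2021/2) - 4349 = -1003 - 4349 = -5352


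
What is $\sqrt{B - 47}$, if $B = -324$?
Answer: $i \sqrt{371} \approx 19.261 i$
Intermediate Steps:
$\sqrt{B - 47} = \sqrt{-324 - 47} = \sqrt{-371} = i \sqrt{371}$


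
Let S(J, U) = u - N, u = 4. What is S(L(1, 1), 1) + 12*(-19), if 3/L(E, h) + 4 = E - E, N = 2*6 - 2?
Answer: -234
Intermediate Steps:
N = 10 (N = 12 - 2 = 10)
L(E, h) = -¾ (L(E, h) = 3/(-4 + (E - E)) = 3/(-4 + 0) = 3/(-4) = 3*(-¼) = -¾)
S(J, U) = -6 (S(J, U) = 4 - 1*10 = 4 - 10 = -6)
S(L(1, 1), 1) + 12*(-19) = -6 + 12*(-19) = -6 - 228 = -234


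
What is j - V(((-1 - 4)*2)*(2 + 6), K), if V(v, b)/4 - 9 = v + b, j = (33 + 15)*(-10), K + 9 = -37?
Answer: -12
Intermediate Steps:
K = -46 (K = -9 - 37 = -46)
j = -480 (j = 48*(-10) = -480)
V(v, b) = 36 + 4*b + 4*v (V(v, b) = 36 + 4*(v + b) = 36 + 4*(b + v) = 36 + (4*b + 4*v) = 36 + 4*b + 4*v)
j - V(((-1 - 4)*2)*(2 + 6), K) = -480 - (36 + 4*(-46) + 4*(((-1 - 4)*2)*(2 + 6))) = -480 - (36 - 184 + 4*(-5*2*8)) = -480 - (36 - 184 + 4*(-10*8)) = -480 - (36 - 184 + 4*(-80)) = -480 - (36 - 184 - 320) = -480 - 1*(-468) = -480 + 468 = -12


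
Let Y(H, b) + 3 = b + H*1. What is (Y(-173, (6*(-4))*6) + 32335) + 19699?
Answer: 51714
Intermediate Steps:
Y(H, b) = -3 + H + b (Y(H, b) = -3 + (b + H*1) = -3 + (b + H) = -3 + (H + b) = -3 + H + b)
(Y(-173, (6*(-4))*6) + 32335) + 19699 = ((-3 - 173 + (6*(-4))*6) + 32335) + 19699 = ((-3 - 173 - 24*6) + 32335) + 19699 = ((-3 - 173 - 144) + 32335) + 19699 = (-320 + 32335) + 19699 = 32015 + 19699 = 51714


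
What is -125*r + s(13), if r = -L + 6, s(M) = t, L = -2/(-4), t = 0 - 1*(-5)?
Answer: -1365/2 ≈ -682.50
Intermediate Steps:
t = 5 (t = 0 + 5 = 5)
L = 1/2 (L = -2*(-1/4) = 1/2 ≈ 0.50000)
s(M) = 5
r = 11/2 (r = -1*1/2 + 6 = -1/2 + 6 = 11/2 ≈ 5.5000)
-125*r + s(13) = -125*11/2 + 5 = -1375/2 + 5 = -1365/2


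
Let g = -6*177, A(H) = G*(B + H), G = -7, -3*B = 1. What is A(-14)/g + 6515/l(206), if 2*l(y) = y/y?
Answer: 41513279/3186 ≈ 13030.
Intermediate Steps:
B = -⅓ (B = -⅓*1 = -⅓ ≈ -0.33333)
l(y) = ½ (l(y) = (y/y)/2 = (½)*1 = ½)
A(H) = 7/3 - 7*H (A(H) = -7*(-⅓ + H) = 7/3 - 7*H)
g = -1062
A(-14)/g + 6515/l(206) = (7/3 - 7*(-14))/(-1062) + 6515/(½) = (7/3 + 98)*(-1/1062) + 6515*2 = (301/3)*(-1/1062) + 13030 = -301/3186 + 13030 = 41513279/3186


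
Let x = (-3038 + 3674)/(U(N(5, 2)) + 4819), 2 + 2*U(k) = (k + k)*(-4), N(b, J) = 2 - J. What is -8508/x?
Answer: -3415962/53 ≈ -64452.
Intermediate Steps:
U(k) = -1 - 4*k (U(k) = -1 + ((k + k)*(-4))/2 = -1 + ((2*k)*(-4))/2 = -1 + (-8*k)/2 = -1 - 4*k)
x = 106/803 (x = (-3038 + 3674)/((-1 - 4*(2 - 1*2)) + 4819) = 636/((-1 - 4*(2 - 2)) + 4819) = 636/((-1 - 4*0) + 4819) = 636/((-1 + 0) + 4819) = 636/(-1 + 4819) = 636/4818 = 636*(1/4818) = 106/803 ≈ 0.13200)
-8508/x = -8508/106/803 = -8508*803/106 = -3415962/53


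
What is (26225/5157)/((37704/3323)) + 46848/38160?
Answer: 86351263651/51526474920 ≈ 1.6759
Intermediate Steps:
(26225/5157)/((37704/3323)) + 46848/38160 = (26225*(1/5157))/((37704*(1/3323))) + 46848*(1/38160) = 26225/(5157*(37704/3323)) + 976/795 = (26225/5157)*(3323/37704) + 976/795 = 87145675/194439528 + 976/795 = 86351263651/51526474920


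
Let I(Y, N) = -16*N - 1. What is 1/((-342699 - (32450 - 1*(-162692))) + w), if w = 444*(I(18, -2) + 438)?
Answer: -1/329605 ≈ -3.0339e-6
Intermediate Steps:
I(Y, N) = -1 - 16*N
w = 208236 (w = 444*((-1 - 16*(-2)) + 438) = 444*((-1 + 32) + 438) = 444*(31 + 438) = 444*469 = 208236)
1/((-342699 - (32450 - 1*(-162692))) + w) = 1/((-342699 - (32450 - 1*(-162692))) + 208236) = 1/((-342699 - (32450 + 162692)) + 208236) = 1/((-342699 - 1*195142) + 208236) = 1/((-342699 - 195142) + 208236) = 1/(-537841 + 208236) = 1/(-329605) = -1/329605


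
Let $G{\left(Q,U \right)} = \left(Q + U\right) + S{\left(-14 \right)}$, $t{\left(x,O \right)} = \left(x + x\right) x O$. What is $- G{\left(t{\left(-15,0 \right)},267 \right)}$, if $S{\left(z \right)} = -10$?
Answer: $-257$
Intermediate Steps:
$t{\left(x,O \right)} = 2 O x^{2}$ ($t{\left(x,O \right)} = 2 x O x = 2 O x^{2}$)
$G{\left(Q,U \right)} = -10 + Q + U$ ($G{\left(Q,U \right)} = \left(Q + U\right) - 10 = -10 + Q + U$)
$- G{\left(t{\left(-15,0 \right)},267 \right)} = - (-10 + 2 \cdot 0 \left(-15\right)^{2} + 267) = - (-10 + 2 \cdot 0 \cdot 225 + 267) = - (-10 + 0 + 267) = \left(-1\right) 257 = -257$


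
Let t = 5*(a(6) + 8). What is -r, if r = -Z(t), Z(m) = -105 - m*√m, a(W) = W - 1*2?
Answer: -105 - 120*√15 ≈ -569.76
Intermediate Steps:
a(W) = -2 + W (a(W) = W - 2 = -2 + W)
t = 60 (t = 5*((-2 + 6) + 8) = 5*(4 + 8) = 5*12 = 60)
Z(m) = -105 - m^(3/2)
r = 105 + 120*√15 (r = -(-105 - 60^(3/2)) = -(-105 - 120*√15) = 105 + 120*√15 ≈ 569.76)
-r = -(105 + 120*√15) = -105 - 120*√15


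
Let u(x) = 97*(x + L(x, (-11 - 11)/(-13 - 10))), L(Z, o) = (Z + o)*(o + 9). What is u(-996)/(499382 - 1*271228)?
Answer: -279737233/60346733 ≈ -4.6355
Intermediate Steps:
L(Z, o) = (9 + o)*(Z + o) (L(Z, o) = (Z + o)*(9 + o) = (9 + o)*(Z + o))
u(x) = 488686/529 + 24444*x/23 (u(x) = 97*(x + (((-11 - 11)/(-13 - 10))**2 + 9*x + 9*((-11 - 11)/(-13 - 10)) + x*((-11 - 11)/(-13 - 10)))) = 97*(x + ((-22/(-23))**2 + 9*x + 9*(-22/(-23)) + x*(-22/(-23)))) = 97*(x + ((-22*(-1/23))**2 + 9*x + 9*(-22*(-1/23)) + x*(-22*(-1/23)))) = 97*(x + ((22/23)**2 + 9*x + 9*(22/23) + x*(22/23))) = 97*(x + (484/529 + 9*x + 198/23 + 22*x/23)) = 97*(x + (5038/529 + 229*x/23)) = 97*(5038/529 + 252*x/23) = 488686/529 + 24444*x/23)
u(-996)/(499382 - 1*271228) = (488686/529 + (24444/23)*(-996))/(499382 - 1*271228) = (488686/529 - 24346224/23)/(499382 - 271228) = -559474466/529/228154 = -559474466/529*1/228154 = -279737233/60346733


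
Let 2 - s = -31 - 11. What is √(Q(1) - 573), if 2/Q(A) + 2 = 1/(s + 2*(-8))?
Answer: I*√1736405/55 ≈ 23.959*I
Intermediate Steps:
s = 44 (s = 2 - (-31 - 11) = 2 - 1*(-42) = 2 + 42 = 44)
Q(A) = -56/55 (Q(A) = 2/(-2 + 1/(44 + 2*(-8))) = 2/(-2 + 1/(44 - 16)) = 2/(-2 + 1/28) = 2/(-55/28) = 2*(-28/55) = -56/55)
√(Q(1) - 573) = √(-56/55 - 573) = √(-31571/55) = I*√1736405/55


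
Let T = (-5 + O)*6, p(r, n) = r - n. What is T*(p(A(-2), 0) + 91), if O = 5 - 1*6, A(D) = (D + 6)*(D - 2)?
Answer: -2700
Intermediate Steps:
A(D) = (-2 + D)*(6 + D) (A(D) = (6 + D)*(-2 + D) = (-2 + D)*(6 + D))
O = -1 (O = 5 - 6 = -1)
T = -36 (T = (-5 - 1)*6 = -6*6 = -36)
T*(p(A(-2), 0) + 91) = -36*(((-12 + (-2)² + 4*(-2)) - 1*0) + 91) = -36*(((-12 + 4 - 8) + 0) + 91) = -36*((-16 + 0) + 91) = -36*(-16 + 91) = -36*75 = -2700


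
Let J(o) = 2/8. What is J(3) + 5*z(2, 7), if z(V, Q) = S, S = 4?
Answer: 81/4 ≈ 20.250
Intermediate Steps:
J(o) = 1/4 (J(o) = 2*(1/8) = 1/4)
z(V, Q) = 4
J(3) + 5*z(2, 7) = 1/4 + 5*4 = 1/4 + 20 = 81/4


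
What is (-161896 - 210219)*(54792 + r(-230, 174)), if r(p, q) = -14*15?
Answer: -20310780930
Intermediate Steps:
r(p, q) = -210
(-161896 - 210219)*(54792 + r(-230, 174)) = (-161896 - 210219)*(54792 - 210) = -372115*54582 = -20310780930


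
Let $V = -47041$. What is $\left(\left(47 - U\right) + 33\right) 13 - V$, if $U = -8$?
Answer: $48185$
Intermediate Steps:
$\left(\left(47 - U\right) + 33\right) 13 - V = \left(\left(47 - -8\right) + 33\right) 13 - -47041 = \left(\left(47 + 8\right) + 33\right) 13 + 47041 = \left(55 + 33\right) 13 + 47041 = 88 \cdot 13 + 47041 = 1144 + 47041 = 48185$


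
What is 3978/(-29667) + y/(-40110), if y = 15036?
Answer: -4806592/9443995 ≈ -0.50896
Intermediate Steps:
3978/(-29667) + y/(-40110) = 3978/(-29667) + 15036/(-40110) = 3978*(-1/29667) + 15036*(-1/40110) = -1326/9889 - 358/955 = -4806592/9443995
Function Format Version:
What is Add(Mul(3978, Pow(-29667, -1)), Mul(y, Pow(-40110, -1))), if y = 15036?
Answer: Rational(-4806592, 9443995) ≈ -0.50896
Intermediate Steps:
Add(Mul(3978, Pow(-29667, -1)), Mul(y, Pow(-40110, -1))) = Add(Mul(3978, Pow(-29667, -1)), Mul(15036, Pow(-40110, -1))) = Add(Mul(3978, Rational(-1, 29667)), Mul(15036, Rational(-1, 40110))) = Add(Rational(-1326, 9889), Rational(-358, 955)) = Rational(-4806592, 9443995)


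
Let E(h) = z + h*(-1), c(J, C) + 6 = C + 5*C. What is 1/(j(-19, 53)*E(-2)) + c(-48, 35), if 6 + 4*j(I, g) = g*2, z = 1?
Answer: 15301/75 ≈ 204.01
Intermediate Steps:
c(J, C) = -6 + 6*C (c(J, C) = -6 + (C + 5*C) = -6 + 6*C)
E(h) = 1 - h (E(h) = 1 + h*(-1) = 1 - h)
j(I, g) = -3/2 + g/2 (j(I, g) = -3/2 + (g*2)/4 = -3/2 + (2*g)/4 = -3/2 + g/2)
1/(j(-19, 53)*E(-2)) + c(-48, 35) = 1/((-3/2 + (½)*53)*(1 - 1*(-2))) + (-6 + 6*35) = 1/((-3/2 + 53/2)*(1 + 2)) + (-6 + 210) = 1/(25*3) + 204 = (1/25)*(⅓) + 204 = 1/75 + 204 = 15301/75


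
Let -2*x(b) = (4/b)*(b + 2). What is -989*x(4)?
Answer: 2967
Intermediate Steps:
x(b) = -2*(2 + b)/b (x(b) = -4/b*(b + 2)/2 = -4/b*(2 + b)/2 = -2*(2 + b)/b)
-989*x(4) = -989*(-2 - 4/4) = -989*(-2 - 4*1/4) = -989*(-2 - 1) = -989*(-3) = 2967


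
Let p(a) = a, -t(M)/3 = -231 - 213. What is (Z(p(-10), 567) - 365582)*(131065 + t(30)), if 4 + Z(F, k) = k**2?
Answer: -5838310509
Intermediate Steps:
t(M) = 1332 (t(M) = -3*(-231 - 213) = -3*(-444) = 1332)
Z(F, k) = -4 + k**2
(Z(p(-10), 567) - 365582)*(131065 + t(30)) = ((-4 + 567**2) - 365582)*(131065 + 1332) = ((-4 + 321489) - 365582)*132397 = (321485 - 365582)*132397 = -44097*132397 = -5838310509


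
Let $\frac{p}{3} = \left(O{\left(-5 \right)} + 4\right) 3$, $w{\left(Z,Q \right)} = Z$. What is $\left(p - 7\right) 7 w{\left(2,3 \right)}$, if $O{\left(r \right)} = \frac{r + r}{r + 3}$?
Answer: $1036$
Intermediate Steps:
$O{\left(r \right)} = \frac{2 r}{3 + r}$
$p = 81$ ($p = 3 \left(2 \left(-5\right) \frac{1}{3 - 5} + 4\right) 3 = 3 \left(2 \left(-5\right) \frac{1}{-2} + 4\right) 3 = 3 \left(2 \left(-5\right) \left(- \frac{1}{2}\right) + 4\right) 3 = 3 \left(5 + 4\right) 3 = 3 \cdot 9 \cdot 3 = 3 \cdot 27 = 81$)
$\left(p - 7\right) 7 w{\left(2,3 \right)} = \left(81 - 7\right) 7 \cdot 2 = 74 \cdot 7 \cdot 2 = 518 \cdot 2 = 1036$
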